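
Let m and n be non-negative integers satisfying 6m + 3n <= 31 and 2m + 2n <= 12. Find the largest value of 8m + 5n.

42

The continuous relaxation peaks at (4.33, 1.67) with value 43.00; rounding to a feasible lattice point costs some objective.
(m,n)=(4,2): 6·4+3·2=30≤31, 2·4+2·2=12≤12, objective 42.
(m,n)=(5,0): 6·5+3·0=30≤31, 2·5+2·0=10≤12, objective 40.
(m,n)=(3,3): 6·3+3·3=27≤31, 2·3+2·3=12≤12, objective 39.
(m,n)=(4,1): 6·4+3·1=27≤31, 2·4+2·1=10≤12, objective 37.
Maximum is 42 at (m,n)=(4,2).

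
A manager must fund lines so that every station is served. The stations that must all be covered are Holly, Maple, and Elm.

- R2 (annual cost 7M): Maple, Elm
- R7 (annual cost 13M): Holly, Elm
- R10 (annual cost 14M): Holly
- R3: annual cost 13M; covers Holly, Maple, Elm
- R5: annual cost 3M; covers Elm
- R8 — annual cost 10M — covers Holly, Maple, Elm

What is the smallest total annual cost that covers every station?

This is an integer covering problem.
R8 alone covers Holly, Maple, Elm — every station.
Total annual cost: 10.

10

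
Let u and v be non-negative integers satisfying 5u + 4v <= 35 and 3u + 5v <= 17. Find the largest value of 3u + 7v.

21

Relaxing integrality, the LP optimum is 23.80 at (u,v) = (0, 3.4), which is not an integer point.
(u,v)=(0,3): 5·0+4·3=12≤35, 3·0+5·3=15≤17, objective 21.
(u,v)=(1,2): 5·1+4·2=13≤35, 3·1+5·2=13≤17, objective 17.
(u,v)=(0,2): 5·0+4·2=8≤35, 3·0+5·2=10≤17, objective 14.
Maximum is 21 at (u,v)=(0,3).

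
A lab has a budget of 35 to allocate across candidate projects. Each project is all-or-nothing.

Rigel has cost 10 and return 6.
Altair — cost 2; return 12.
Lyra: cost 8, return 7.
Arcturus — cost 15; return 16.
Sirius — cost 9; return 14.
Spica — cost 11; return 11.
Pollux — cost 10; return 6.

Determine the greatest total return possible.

Take Altair, Lyra, Arcturus, and Sirius: cost 2 + 8 + 15 + 9 = 34 ≤ 35, return 12 + 7 + 16 + 14 = 49.
No other feasible combination does better.

49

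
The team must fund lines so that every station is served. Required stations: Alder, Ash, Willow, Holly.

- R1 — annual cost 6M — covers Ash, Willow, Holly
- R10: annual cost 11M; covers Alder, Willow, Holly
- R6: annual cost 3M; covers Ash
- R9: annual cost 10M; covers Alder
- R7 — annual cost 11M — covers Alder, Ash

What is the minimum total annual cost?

This is an integer covering problem.
The greedy cost-per-new-station heuristic would pick R1 and R9 for 16, but a cheaper cover exists.
Choose R10 and R6: together they cover Alder, Ash, Willow, Holly — every station.
Total annual cost: 11 + 3 = 14.
No cover costs less than 14.

14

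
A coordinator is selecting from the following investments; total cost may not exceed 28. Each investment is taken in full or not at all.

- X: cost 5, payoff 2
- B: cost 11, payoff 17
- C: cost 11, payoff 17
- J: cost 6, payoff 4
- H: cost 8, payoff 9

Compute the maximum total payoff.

38

Allowing fractional choices, the relaxed optimum would be about 40.8, but investments are indivisible.
X + B + C: cost 5 + 11 + 11 = 27 ≤ 28, payoff 2 + 17 + 17 = 36.
B + C + J: cost 11 + 11 + 6 = 28 ≤ 28, payoff 17 + 17 + 4 = 38.
Best is B, C, and J with total payoff 38.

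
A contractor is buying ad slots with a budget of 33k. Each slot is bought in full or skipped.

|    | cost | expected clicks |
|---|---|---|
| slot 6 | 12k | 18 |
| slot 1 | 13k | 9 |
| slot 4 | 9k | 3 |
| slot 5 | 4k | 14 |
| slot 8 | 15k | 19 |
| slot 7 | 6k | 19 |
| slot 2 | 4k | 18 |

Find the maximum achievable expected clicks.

slot 6 + slot 5 + slot 7 + slot 2: cost 12 + 4 + 6 + 4 = 26 ≤ 33, expected clicks 18 + 14 + 19 + 18 = 69.
slot 1 + slot 5 + slot 7 + slot 2: cost 13 + 4 + 6 + 4 = 27 ≤ 33, expected clicks 9 + 14 + 19 + 18 = 60.
slot 5 + slot 8 + slot 7 + slot 2: cost 4 + 15 + 6 + 4 = 29 ≤ 33, expected clicks 14 + 19 + 19 + 18 = 70.
Best is slot 5, slot 8, slot 7, and slot 2 with total expected clicks 70.

70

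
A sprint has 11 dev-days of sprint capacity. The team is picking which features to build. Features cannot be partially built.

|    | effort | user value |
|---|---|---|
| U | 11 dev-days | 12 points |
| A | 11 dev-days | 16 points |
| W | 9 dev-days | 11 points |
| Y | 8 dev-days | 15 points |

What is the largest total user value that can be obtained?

16

Allowing fractional choices, the relaxed optimum would be about 19.4, but features are indivisible.
U: effort 11 ≤ 11, user value 12.
Y: effort 8 ≤ 11, user value 15.
A: effort 11 ≤ 11, user value 16.
Best is A with total user value 16.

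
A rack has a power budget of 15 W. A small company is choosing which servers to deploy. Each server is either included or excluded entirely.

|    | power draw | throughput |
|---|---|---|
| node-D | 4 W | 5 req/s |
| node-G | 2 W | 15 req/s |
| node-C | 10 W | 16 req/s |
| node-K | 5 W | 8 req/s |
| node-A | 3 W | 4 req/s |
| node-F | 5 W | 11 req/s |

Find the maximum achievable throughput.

38

node-G + node-C + node-A: power draw 2 + 10 + 3 = 15 ≤ 15, throughput 15 + 16 + 4 = 35.
node-G + node-K + node-A + node-F: power draw 2 + 5 + 3 + 5 = 15 ≤ 15, throughput 15 + 8 + 4 + 11 = 38.
node-D + node-G + node-A + node-F: power draw 4 + 2 + 3 + 5 = 14 ≤ 15, throughput 5 + 15 + 4 + 11 = 35.
Best is node-G, node-K, node-A, and node-F with total throughput 38.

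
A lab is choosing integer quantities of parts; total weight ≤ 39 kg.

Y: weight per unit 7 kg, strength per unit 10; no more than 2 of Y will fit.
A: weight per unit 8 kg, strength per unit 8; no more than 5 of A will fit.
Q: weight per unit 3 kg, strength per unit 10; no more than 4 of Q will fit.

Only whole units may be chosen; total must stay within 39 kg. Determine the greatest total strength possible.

2×Y, 1×A, and 4×Q: weight 34 ≤ 39, strength 2·10 + 1·8 + 4·10 = 68.
1×Y, 2×A, and 4×Q: weight 35 ≤ 39, strength 1·10 + 2·8 + 4·10 = 66.
Best is 68.

68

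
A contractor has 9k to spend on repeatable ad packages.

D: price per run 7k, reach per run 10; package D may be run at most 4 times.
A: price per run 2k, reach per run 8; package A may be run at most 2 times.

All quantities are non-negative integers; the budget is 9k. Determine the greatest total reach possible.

Take 1×D and 1×A: price 9 ≤ 9, reach 1·10 + 1·8 = 18.
No other integer combination yields more.

18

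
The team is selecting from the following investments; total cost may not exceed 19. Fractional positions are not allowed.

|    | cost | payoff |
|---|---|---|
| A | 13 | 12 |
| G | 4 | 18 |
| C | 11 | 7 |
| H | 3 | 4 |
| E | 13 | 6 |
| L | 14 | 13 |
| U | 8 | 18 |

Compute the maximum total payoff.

40

Allowing fractional choices, the relaxed optimum would be about 43.7, but investments are indivisible.
G + U: cost 4 + 8 = 12 ≤ 19, payoff 18 + 18 = 36.
G + H + U: cost 4 + 3 + 8 = 15 ≤ 19, payoff 18 + 4 + 18 = 40.
G + L: cost 4 + 14 = 18 ≤ 19, payoff 18 + 13 = 31.
Best is G, H, and U with total payoff 40.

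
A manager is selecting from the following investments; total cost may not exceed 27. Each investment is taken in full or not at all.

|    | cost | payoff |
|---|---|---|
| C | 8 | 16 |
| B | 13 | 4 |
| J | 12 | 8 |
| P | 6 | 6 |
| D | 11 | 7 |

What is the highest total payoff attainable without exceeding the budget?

C + P + D: cost 8 + 6 + 11 = 25 ≤ 27, payoff 16 + 6 + 7 = 29.
C + J + P: cost 8 + 12 + 6 = 26 ≤ 27, payoff 16 + 8 + 6 = 30.
Best is C, J, and P with total payoff 30.

30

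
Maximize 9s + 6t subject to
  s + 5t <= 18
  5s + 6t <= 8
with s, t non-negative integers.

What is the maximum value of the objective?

9

The continuous relaxation peaks at (1.6, 0) with value 14.40; rounding to a feasible lattice point costs some objective.
(s,t)=(1,0): 1·1+5·0=1≤18, 5·1+6·0=5≤8, objective 9.
(s,t)=(0,1): 1·0+5·1=5≤18, 5·0+6·1=6≤8, objective 6.
The best lattice point is (1,0), giving 9.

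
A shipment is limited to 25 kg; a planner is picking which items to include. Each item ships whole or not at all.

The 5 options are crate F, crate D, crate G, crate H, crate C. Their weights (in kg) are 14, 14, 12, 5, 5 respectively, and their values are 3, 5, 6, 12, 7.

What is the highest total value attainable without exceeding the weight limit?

25

Allowing fractional choices, the relaxed optimum would be about 26.1, but items are indivisible.
crate D + crate H + crate C: weight 14 + 5 + 5 = 24 ≤ 25, value 5 + 12 + 7 = 24.
crate G + crate H + crate C: weight 12 + 5 + 5 = 22 ≤ 25, value 6 + 12 + 7 = 25.
Best is crate G, crate H, and crate C with total value 25.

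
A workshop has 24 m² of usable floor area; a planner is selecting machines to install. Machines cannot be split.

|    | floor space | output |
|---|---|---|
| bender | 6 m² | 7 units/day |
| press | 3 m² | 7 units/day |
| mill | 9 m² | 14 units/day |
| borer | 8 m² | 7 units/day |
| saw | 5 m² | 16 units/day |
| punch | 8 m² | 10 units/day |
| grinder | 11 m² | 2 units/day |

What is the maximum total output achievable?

bender + press + mill + saw: floor space 6 + 3 + 9 + 5 = 23 ≤ 24, output 7 + 7 + 14 + 16 = 44.
bender + press + saw + punch: floor space 6 + 3 + 5 + 8 = 22 ≤ 24, output 7 + 7 + 16 + 10 = 40.
mill + saw + punch: floor space 9 + 5 + 8 = 22 ≤ 24, output 14 + 16 + 10 = 40.
Best is bender, press, mill, and saw with total output 44.

44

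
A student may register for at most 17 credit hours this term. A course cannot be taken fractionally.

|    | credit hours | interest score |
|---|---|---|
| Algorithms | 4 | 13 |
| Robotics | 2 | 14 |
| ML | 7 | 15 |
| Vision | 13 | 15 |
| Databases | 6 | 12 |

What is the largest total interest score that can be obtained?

Allowing fractional choices, the relaxed optimum would be about 50.0, but courses are indivisible.
Algorithms + ML + Databases: credit hours 4 + 7 + 6 = 17 ≤ 17, interest score 13 + 15 + 12 = 40.
Algorithms + Robotics + ML: credit hours 4 + 2 + 7 = 13 ≤ 17, interest score 13 + 14 + 15 = 42.
Robotics + ML + Databases: credit hours 2 + 7 + 6 = 15 ≤ 17, interest score 14 + 15 + 12 = 41.
Best is Algorithms, Robotics, and ML with total interest score 42.

42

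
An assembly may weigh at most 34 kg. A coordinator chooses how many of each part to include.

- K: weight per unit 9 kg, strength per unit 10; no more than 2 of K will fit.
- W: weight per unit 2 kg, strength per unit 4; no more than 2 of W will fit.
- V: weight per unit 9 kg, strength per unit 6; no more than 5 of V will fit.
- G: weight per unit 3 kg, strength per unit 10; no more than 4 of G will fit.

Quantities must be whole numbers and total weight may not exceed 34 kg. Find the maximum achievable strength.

68

G has the best ratio (10/3); taking only G gives at most 4×10 = 40 (stopped by the supply cap of 4).
Mixing does better — 2×K, 2×W, and 4×G: weight 34 ≤ 34, strength 2·10 + 2·4 + 4·10 = 68.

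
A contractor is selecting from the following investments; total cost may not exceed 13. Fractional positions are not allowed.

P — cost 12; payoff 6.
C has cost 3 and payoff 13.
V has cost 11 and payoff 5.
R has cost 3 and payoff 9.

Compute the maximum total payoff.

Take C and R: cost 3 + 3 = 6 ≤ 13, payoff 13 + 9 = 22.
No other feasible combination does better.

22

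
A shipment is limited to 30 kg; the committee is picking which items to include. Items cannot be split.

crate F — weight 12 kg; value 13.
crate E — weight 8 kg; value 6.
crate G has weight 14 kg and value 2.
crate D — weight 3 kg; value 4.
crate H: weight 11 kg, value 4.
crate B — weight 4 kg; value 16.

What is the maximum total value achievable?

crate F + crate E + crate D + crate B: weight 12 + 8 + 3 + 4 = 27 ≤ 30, value 13 + 6 + 4 + 16 = 39.
crate F + crate D + crate H + crate B: weight 12 + 3 + 11 + 4 = 30 ≤ 30, value 13 + 4 + 4 + 16 = 37.
Best is crate F, crate E, crate D, and crate B with total value 39.

39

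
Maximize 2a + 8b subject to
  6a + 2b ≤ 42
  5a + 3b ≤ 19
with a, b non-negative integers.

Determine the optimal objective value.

48

The continuous relaxation peaks at (0, 6.33) with value 50.67; rounding to a feasible lattice point costs some objective.
(a,b)=(0,6): 6·0+2·6=12≤42, 5·0+3·6=18≤19, objective 48.
(a,b)=(0,5): 6·0+2·5=10≤42, 5·0+3·5=15≤19, objective 40.
Maximum is 48 at (a,b)=(0,6).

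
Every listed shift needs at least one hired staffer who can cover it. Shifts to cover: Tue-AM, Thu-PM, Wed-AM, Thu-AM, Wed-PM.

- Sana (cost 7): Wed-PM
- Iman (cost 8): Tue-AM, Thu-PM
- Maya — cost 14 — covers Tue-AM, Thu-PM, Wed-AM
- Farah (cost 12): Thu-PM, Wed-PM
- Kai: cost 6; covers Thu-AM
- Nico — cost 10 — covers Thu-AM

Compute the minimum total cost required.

The greedy cost-per-new-shift heuristic would pick Iman, Kai, Sana, and Maya for 35, but a cheaper cover exists.
Choose Sana, Maya, and Kai: together they cover Tue-AM, Thu-PM, Wed-AM, Thu-AM, Wed-PM — every shift.
Total cost: 7 + 14 + 6 = 27.
No cover costs less than 27.

27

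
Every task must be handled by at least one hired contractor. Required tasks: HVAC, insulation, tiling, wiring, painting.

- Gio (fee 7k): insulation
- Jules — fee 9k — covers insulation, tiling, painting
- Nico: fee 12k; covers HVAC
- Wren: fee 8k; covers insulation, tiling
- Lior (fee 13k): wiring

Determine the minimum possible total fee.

34

Choose Jules, Nico, and Lior: together they cover HVAC, insulation, tiling, wiring, painting — every task.
Total fee: 9 + 12 + 13 = 34.
No cover costs less than 34.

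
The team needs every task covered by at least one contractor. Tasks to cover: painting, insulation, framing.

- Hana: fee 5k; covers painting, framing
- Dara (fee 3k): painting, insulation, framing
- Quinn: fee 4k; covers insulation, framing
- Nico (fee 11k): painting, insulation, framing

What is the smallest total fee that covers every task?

3

This is a weighted set-cover instance.
Dara alone covers painting, insulation, framing — every task.
Total fee: 3.
No cover costs less than 3.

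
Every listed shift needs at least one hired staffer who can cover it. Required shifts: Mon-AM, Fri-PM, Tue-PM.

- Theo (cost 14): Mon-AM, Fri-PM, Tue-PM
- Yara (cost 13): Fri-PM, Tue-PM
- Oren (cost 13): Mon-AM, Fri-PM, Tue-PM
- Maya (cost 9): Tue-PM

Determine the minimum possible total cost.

13

Oren alone covers Mon-AM, Fri-PM, Tue-PM — every shift.
Total cost: 13.
No cover costs less than 13.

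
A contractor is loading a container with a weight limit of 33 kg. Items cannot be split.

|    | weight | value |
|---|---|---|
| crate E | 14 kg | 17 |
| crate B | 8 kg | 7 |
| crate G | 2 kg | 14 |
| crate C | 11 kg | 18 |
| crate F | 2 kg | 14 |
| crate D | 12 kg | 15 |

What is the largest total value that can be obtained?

Allowing fractional choices, the relaxed optimum would be about 68.3, but items are indivisible.
crate E + crate G + crate F + crate D: weight 14 + 2 + 2 + 12 = 30 ≤ 33, value 17 + 14 + 14 + 15 = 60.
crate E + crate G + crate C + crate F: weight 14 + 2 + 11 + 2 = 29 ≤ 33, value 17 + 14 + 18 + 14 = 63.
crate G + crate C + crate F + crate D: weight 2 + 11 + 2 + 12 = 27 ≤ 33, value 14 + 18 + 14 + 15 = 61.
Best is crate E, crate G, crate C, and crate F with total value 63.

63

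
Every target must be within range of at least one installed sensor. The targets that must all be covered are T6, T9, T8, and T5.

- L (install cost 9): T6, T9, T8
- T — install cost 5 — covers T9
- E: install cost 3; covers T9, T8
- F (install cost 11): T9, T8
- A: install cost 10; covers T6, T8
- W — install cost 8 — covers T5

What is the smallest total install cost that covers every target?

The greedy cost-per-new-target heuristic would pick E, W, and L for 20, but a cheaper cover exists.
Choose L and W: together they cover T6, T9, T8, T5 — every target.
Total install cost: 9 + 8 = 17.
No cover costs less than 17.

17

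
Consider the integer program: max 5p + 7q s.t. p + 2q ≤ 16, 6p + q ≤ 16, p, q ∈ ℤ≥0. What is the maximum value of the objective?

56

(p,q)=(0,8): 1·0+2·8=16≤16, 6·0+1·8=8≤16, objective 56.
(p,q)=(1,7): 1·1+2·7=15≤16, 6·1+1·7=13≤16, objective 54.
(p,q)=(0,7): 1·0+2·7=14≤16, 6·0+1·7=7≤16, objective 49.
Maximum is 56 at (p,q)=(0,8).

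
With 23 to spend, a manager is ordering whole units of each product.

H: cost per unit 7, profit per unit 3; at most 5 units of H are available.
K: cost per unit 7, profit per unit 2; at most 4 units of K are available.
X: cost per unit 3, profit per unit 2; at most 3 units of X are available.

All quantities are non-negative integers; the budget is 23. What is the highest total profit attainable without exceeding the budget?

12

Take 2×H and 3×X: cost 23 ≤ 23, profit 2·3 + 3·2 = 12.
X has the best ratio (2/3) and is taken to its limit of 3; remaining capacity is filled optimally with the others.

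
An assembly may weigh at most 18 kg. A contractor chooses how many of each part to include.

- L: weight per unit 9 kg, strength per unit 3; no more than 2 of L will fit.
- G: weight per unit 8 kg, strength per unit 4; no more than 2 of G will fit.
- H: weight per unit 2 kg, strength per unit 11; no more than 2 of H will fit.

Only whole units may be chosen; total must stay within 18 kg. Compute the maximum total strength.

H has the best ratio (11/2); taking only H gives at most 2×11 = 22 (stopped by the supply cap of 2).
Mixing does better — 1×G and 2×H: weight 12 ≤ 18, strength 1·4 + 2·11 = 26.

26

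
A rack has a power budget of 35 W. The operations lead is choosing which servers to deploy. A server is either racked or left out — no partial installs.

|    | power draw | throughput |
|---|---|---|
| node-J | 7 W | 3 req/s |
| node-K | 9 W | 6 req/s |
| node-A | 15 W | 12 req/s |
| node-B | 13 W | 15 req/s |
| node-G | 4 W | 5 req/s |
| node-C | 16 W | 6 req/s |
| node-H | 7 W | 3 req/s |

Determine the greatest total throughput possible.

32

node-A + node-B + node-H: power draw 15 + 13 + 7 = 35 ≤ 35, throughput 12 + 15 + 3 = 30.
node-A + node-B + node-G: power draw 15 + 13 + 4 = 32 ≤ 35, throughput 12 + 15 + 5 = 32.
node-J + node-A + node-B: power draw 7 + 15 + 13 = 35 ≤ 35, throughput 3 + 12 + 15 = 30.
Best is node-A, node-B, and node-G with total throughput 32.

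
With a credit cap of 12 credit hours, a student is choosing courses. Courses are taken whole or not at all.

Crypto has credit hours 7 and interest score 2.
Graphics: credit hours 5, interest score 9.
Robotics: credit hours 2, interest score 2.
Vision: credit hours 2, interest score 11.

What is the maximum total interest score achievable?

This is a 0-1 knapsack instance.
Take Graphics, Robotics, and Vision: credit hours 5 + 2 + 2 = 9 ≤ 12, interest score 9 + 2 + 11 = 22.
No other feasible combination does better.

22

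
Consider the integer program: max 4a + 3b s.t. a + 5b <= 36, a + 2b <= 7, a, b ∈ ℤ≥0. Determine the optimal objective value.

(a,b)=(7,0) is feasible, giving 28.
(a,b)=(6,0) is feasible, giving 24.
Maximum is 28 at (a,b)=(7,0).

28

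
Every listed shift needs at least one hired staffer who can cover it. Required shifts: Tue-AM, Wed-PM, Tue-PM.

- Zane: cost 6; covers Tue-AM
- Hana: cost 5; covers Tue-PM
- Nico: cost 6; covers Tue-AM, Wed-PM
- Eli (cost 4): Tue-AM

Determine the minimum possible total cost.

11

Choose Hana and Nico: together they cover Tue-AM, Wed-PM, Tue-PM — every shift.
Total cost: 5 + 6 = 11.
No cover costs less than 11.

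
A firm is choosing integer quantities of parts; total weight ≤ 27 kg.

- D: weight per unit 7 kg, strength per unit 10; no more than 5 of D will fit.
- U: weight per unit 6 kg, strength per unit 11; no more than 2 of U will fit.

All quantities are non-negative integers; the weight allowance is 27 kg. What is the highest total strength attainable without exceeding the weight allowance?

42

U has the best ratio (11/6); taking only U gives at most 2×11 = 22 (stopped by the supply cap of 2).
Mixing does better — 2×D and 2×U: weight 26 ≤ 27, strength 2·10 + 2·11 = 42.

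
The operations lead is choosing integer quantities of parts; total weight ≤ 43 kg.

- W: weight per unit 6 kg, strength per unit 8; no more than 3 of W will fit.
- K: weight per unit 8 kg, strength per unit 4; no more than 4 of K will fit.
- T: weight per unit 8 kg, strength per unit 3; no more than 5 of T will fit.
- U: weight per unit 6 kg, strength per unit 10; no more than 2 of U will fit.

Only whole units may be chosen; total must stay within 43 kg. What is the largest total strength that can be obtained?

48

U has the best ratio (10/6); taking only U gives at most 2×10 = 20 (stopped by the supply cap of 2).
Mixing does better — 3×W, 1×K, and 2×U: weight 38 ≤ 43, strength 3·8 + 1·4 + 2·10 = 48.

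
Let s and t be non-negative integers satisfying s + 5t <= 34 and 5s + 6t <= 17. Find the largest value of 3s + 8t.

The continuous relaxation peaks at (0, 2.83) with value 22.67; rounding to a feasible lattice point costs some objective.
(s,t)=(1,2): 1·1+5·2=11≤34, 5·1+6·2=17≤17, objective 19.
(s,t)=(0,2): 1·0+5·2=10≤34, 5·0+6·2=12≤17, objective 16.
(s,t)=(2,1): 1·2+5·1=7≤34, 5·2+6·1=16≤17, objective 14.
(s,t)=(1,1): 1·1+5·1=6≤34, 5·1+6·1=11≤17, objective 11.
Maximum is 19 at (s,t)=(1,2).

19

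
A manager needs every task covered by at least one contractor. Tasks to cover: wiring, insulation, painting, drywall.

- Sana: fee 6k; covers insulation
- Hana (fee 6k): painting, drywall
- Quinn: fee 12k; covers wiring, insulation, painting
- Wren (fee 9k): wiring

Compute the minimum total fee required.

Choose Hana and Quinn: together they cover wiring, insulation, painting, drywall — every task.
Total fee: 6 + 12 = 18.

18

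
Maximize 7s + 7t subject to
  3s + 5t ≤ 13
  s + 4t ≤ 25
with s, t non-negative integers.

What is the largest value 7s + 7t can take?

28

(s,t)=(4,0) is feasible, giving 28.
(s,t)=(3,0) is feasible, giving 21.
No feasible integer point exceeds 28.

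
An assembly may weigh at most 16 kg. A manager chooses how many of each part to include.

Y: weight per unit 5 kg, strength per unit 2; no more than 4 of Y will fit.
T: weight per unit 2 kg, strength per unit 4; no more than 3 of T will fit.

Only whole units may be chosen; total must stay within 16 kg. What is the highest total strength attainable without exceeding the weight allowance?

16

This is a bounded integer knapsack.
T has the best ratio (4/2); taking only T gives at most 3×4 = 12 (stopped by the supply cap of 3).
Mixing does better — 2×Y and 3×T: weight 16 ≤ 16, strength 2·2 + 3·4 = 16.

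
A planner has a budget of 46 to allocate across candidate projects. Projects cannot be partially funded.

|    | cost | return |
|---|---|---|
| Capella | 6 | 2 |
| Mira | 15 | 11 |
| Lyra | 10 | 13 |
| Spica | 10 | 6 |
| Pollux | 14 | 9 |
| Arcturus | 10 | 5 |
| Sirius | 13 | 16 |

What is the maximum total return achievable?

Mira + Lyra + Sirius: cost 15 + 10 + 13 = 38 ≤ 46, return 11 + 13 + 16 = 40.
Capella + Mira + Lyra + Sirius: cost 6 + 15 + 10 + 13 = 44 ≤ 46, return 2 + 11 + 13 + 16 = 42.
Best is Capella, Mira, Lyra, and Sirius with total return 42.

42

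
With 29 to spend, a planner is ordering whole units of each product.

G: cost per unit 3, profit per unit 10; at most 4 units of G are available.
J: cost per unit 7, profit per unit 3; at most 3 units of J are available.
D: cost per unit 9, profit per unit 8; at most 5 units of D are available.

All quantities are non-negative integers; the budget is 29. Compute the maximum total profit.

51

G has the best ratio (10/3); taking only G gives at most 4×10 = 40 (stopped by the supply cap of 4).
Mixing does better — 4×G, 1×J, and 1×D: cost 28 ≤ 29, profit 4·10 + 1·3 + 1·8 = 51.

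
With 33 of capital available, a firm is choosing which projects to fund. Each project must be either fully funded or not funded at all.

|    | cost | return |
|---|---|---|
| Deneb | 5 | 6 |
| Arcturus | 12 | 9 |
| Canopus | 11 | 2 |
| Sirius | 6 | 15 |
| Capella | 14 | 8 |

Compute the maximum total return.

32

This is a 0-1 knapsack instance.
Allowing fractional choices, the relaxed optimum would be about 35.7, but projects are indivisible.
Deneb + Arcturus + Sirius: cost 5 + 12 + 6 = 23 ≤ 33, return 6 + 9 + 15 = 30.
Deneb + Sirius + Capella: cost 5 + 6 + 14 = 25 ≤ 33, return 6 + 15 + 8 = 29.
Arcturus + Sirius + Capella: cost 12 + 6 + 14 = 32 ≤ 33, return 9 + 15 + 8 = 32.
Best is Arcturus, Sirius, and Capella with total return 32.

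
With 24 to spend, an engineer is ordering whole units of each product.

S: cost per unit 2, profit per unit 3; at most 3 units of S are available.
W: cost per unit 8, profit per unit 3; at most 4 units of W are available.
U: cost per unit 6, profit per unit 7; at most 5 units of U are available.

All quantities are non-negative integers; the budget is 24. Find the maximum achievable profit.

3×S and 3×U: cost 24 ≤ 24, profit 3·3 + 3·7 = 30.
4×U: cost 24 ≤ 24, profit 4·7 = 28.
Best is 30.

30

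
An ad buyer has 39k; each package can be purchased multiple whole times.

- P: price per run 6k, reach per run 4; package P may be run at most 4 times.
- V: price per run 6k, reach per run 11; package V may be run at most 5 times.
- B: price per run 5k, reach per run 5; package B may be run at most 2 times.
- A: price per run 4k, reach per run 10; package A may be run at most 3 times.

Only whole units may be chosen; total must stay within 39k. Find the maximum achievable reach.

75

This is a bounded integer knapsack.
A has the best ratio (10/4); taking only A gives at most 3×10 = 30 (stopped by the supply cap of 3).
Mixing does better — 5×V and 2×A: price 38 ≤ 39, reach 5·11 + 2·10 = 75.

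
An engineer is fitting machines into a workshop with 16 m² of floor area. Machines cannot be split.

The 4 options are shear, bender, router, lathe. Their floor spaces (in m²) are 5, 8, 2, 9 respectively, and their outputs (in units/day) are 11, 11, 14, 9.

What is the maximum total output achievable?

36

Take shear, bender, and router: floor space 5 + 8 + 2 = 15 ≤ 16, output 11 + 11 + 14 = 36.
No other feasible combination does better.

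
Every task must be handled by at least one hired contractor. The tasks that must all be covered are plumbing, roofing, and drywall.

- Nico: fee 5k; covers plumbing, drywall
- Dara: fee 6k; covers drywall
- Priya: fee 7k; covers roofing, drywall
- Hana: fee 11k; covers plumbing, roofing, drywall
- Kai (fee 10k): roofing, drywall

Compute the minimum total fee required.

This is an integer covering problem.
Hana alone covers plumbing, roofing, drywall — every task.
Total fee: 11.

11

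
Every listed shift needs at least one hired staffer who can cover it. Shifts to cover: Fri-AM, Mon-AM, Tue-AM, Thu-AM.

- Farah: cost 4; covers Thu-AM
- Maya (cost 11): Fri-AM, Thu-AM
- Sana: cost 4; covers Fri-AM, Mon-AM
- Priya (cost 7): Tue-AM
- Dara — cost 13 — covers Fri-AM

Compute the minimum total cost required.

Choose Farah, Sana, and Priya: together they cover Fri-AM, Mon-AM, Tue-AM, Thu-AM — every shift.
Total cost: 4 + 4 + 7 = 15.
No cover costs less than 15.

15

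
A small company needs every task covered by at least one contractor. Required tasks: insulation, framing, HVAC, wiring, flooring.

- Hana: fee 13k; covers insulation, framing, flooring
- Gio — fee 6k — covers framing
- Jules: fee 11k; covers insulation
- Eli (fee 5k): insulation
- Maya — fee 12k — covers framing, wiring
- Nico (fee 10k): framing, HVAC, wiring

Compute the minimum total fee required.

23

Choose Hana and Nico: together they cover insulation, framing, HVAC, wiring, flooring — every task.
Total fee: 13 + 10 = 23.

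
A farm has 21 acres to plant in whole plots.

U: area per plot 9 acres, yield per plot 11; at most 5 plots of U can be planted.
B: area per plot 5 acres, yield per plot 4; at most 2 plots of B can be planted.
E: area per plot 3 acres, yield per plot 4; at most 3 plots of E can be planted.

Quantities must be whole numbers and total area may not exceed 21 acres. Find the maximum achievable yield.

This is a bounded integer knapsack.
Take 2×U and 1×E: area 21 ≤ 21, yield 2·11 + 1·4 = 26.
No other integer combination yields more.

26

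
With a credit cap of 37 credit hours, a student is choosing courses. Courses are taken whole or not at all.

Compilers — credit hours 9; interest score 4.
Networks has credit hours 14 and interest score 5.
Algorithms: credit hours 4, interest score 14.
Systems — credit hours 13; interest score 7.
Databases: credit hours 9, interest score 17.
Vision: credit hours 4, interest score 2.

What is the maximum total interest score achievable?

42

Allowing fractional choices, the relaxed optimum would be about 43.1, but courses are indivisible.
Algorithms + Systems + Databases + Vision: credit hours 4 + 13 + 9 + 4 = 30 ≤ 37, interest score 14 + 7 + 17 + 2 = 40.
Compilers + Algorithms + Systems + Databases: credit hours 9 + 4 + 13 + 9 = 35 ≤ 37, interest score 4 + 14 + 7 + 17 = 42.
Compilers + Networks + Algorithms + Databases: credit hours 9 + 14 + 4 + 9 = 36 ≤ 37, interest score 4 + 5 + 14 + 17 = 40.
Best is Compilers, Algorithms, Systems, and Databases with total interest score 42.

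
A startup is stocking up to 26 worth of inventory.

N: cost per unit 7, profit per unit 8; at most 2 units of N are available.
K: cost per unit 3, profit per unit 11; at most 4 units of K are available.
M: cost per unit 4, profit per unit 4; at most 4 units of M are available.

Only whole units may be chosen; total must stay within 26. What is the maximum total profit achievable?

2×N and 4×K: cost 26 ≤ 26, profit 2·8 + 4·11 = 60.
4×K and 3×M: cost 24 ≤ 26, profit 4·11 + 3·4 = 56.
Best is 60.

60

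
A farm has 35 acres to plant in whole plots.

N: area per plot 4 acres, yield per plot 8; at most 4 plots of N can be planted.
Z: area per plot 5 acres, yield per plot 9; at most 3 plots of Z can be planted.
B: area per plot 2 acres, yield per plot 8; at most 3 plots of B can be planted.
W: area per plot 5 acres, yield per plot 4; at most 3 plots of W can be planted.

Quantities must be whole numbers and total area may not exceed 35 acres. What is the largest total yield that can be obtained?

75

B has the best ratio (8/2); taking only B gives at most 3×8 = 24 (stopped by the supply cap of 3).
Mixing does better — 3×N, 3×Z, and 3×B: area 33 ≤ 35, yield 3·8 + 3·9 + 3·8 = 75.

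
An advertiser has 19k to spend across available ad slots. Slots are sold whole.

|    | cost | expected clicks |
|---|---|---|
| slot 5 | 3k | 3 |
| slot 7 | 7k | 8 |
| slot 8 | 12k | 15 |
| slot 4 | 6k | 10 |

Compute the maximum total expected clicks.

Allowing fractional choices, the relaxed optimum would be about 26.1, but ad slots are indivisible.
slot 5 + slot 7 + slot 4: cost 3 + 7 + 6 = 16 ≤ 19, expected clicks 3 + 8 + 10 = 21.
slot 8 + slot 4: cost 12 + 6 = 18 ≤ 19, expected clicks 15 + 10 = 25.
slot 7 + slot 8: cost 7 + 12 = 19 ≤ 19, expected clicks 8 + 15 = 23.
Best is slot 8 and slot 4 with total expected clicks 25.

25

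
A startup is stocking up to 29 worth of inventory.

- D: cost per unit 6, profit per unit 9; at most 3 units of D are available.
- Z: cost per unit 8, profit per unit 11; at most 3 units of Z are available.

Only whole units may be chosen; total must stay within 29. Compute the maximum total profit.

40

D has the best ratio (9/6); taking only D gives at most 3×9 = 27 (stopped by the supply cap of 3).
Mixing does better — 2×D and 2×Z: cost 28 ≤ 29, profit 2·9 + 2·11 = 40.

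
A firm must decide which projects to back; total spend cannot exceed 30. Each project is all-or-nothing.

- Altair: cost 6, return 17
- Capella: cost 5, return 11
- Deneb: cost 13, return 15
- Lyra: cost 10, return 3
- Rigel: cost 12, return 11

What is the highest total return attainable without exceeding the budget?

Take Altair, Capella, and Deneb: cost 6 + 5 + 13 = 24 ≤ 30, return 17 + 11 + 15 = 43.
No other feasible combination does better.

43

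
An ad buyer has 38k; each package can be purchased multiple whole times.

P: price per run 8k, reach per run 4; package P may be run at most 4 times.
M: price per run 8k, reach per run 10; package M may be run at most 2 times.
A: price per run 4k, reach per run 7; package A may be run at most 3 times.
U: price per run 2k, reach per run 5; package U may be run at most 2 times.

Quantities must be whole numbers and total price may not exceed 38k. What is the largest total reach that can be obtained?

51

2×M, 3×A, and 2×U: price 32 ≤ 38, reach 2·10 + 3·7 + 2·5 = 51.
1×P, 2×M, 3×A, and 1×U: price 38 ≤ 38, reach 1·4 + 2·10 + 3·7 + 1·5 = 50.
Best is 51.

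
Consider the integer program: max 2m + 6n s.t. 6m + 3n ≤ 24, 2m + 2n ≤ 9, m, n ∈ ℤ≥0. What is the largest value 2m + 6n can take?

The continuous relaxation peaks at (0, 4.5) with value 27.00; rounding to a feasible lattice point costs some objective.
(m,n)=(0,4): 6·0+3·4=12≤24, 2·0+2·4=8≤9, objective 24.
(m,n)=(1,3): 6·1+3·3=15≤24, 2·1+2·3=8≤9, objective 20.
(m,n)=(0,3): 6·0+3·3=9≤24, 2·0+2·3=6≤9, objective 18.
The best lattice point is (0,4), giving 24.

24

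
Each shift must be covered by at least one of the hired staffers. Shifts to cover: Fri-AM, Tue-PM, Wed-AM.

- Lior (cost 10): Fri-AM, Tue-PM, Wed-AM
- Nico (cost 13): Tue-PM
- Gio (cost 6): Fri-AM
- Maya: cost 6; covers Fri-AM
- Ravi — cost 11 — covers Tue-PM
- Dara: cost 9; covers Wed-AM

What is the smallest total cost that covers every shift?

10

Lior alone covers Fri-AM, Tue-PM, Wed-AM — every shift.
Total cost: 10.
No cover costs less than 10.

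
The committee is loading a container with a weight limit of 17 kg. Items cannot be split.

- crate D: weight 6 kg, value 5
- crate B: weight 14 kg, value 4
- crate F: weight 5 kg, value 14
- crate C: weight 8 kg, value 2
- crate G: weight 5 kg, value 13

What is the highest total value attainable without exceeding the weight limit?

32

Treat it as a binary knapsack problem.
Take crate D, crate F, and crate G: weight 6 + 5 + 5 = 16 ≤ 17, value 5 + 14 + 13 = 32.
No other feasible combination does better.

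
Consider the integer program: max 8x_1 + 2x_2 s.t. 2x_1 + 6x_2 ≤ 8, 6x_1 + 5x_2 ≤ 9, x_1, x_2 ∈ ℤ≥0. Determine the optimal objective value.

Relaxing integrality, the LP optimum is 12.00 at (x_1,x_2) = (1.5, 0), which is not an integer point.
(x_1,x_2)=(1,0): 2·1+6·0=2≤8, 6·1+5·0=6≤9, objective 8.
(x_1,x_2)=(0,1): 2·0+6·1=6≤8, 6·0+5·1=5≤9, objective 2.
(x_1,x_2)=(0,0): 2·0+6·0=0≤8, 6·0+5·0=0≤9, objective 0.
The best lattice point is (1,0), giving 8.

8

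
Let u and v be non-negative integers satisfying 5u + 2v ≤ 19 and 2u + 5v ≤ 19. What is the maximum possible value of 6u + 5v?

28

The continuous relaxation peaks at (2.71, 2.71) with value 29.86; rounding to a feasible lattice point costs some objective.
(u,v)=(3,2) is feasible, giving 28.
(u,v)=(2,3) is feasible, giving 27.
(u,v)=(3,1) is feasible, giving 23.
The best lattice point is (3,2), giving 28.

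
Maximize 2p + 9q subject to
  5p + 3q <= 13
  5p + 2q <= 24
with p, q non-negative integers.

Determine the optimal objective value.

(p,q)=(0,4) is feasible, giving 36.
(p,q)=(0,3) is feasible, giving 27.
No feasible integer point exceeds 36.

36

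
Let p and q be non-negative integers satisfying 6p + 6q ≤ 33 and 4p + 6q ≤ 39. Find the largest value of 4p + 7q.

(p,q)=(0,5) is feasible, giving 35.
(p,q)=(1,4) is feasible, giving 32.
(p,q)=(0,4) is feasible, giving 28.
No feasible integer point exceeds 35.

35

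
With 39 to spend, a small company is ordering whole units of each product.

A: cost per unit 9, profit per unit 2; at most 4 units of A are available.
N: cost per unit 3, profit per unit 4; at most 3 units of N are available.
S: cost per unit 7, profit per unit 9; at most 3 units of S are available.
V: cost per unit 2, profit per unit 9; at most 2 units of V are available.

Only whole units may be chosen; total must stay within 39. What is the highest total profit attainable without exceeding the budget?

57

This is a bounded integer knapsack.
V has the best ratio (9/2); taking only V gives at most 2×9 = 18 (stopped by the supply cap of 2).
Mixing does better — 3×N, 3×S, and 2×V: cost 34 ≤ 39, profit 3·4 + 3·9 + 2·9 = 57.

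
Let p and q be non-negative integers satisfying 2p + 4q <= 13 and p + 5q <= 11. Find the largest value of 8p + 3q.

Relaxing integrality, the LP optimum is 52.00 at (p,q) = (6.5, 0), which is not an integer point.
(p,q)=(6,0): 2·6+4·0=12≤13, 1·6+5·0=6≤11, objective 48.
(p,q)=(5,0): 2·5+4·0=10≤13, 1·5+5·0=5≤11, objective 40.
Maximum is 48 at (p,q)=(6,0).

48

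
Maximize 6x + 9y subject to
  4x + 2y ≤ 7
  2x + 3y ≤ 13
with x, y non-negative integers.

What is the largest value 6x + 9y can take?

(x,y)=(0,3): 4·0+2·3=6≤7, 2·0+3·3=9≤13, objective 27.
(x,y)=(0,2): 4·0+2·2=4≤7, 2·0+3·2=6≤13, objective 18.
The best lattice point is (0,3), giving 27.

27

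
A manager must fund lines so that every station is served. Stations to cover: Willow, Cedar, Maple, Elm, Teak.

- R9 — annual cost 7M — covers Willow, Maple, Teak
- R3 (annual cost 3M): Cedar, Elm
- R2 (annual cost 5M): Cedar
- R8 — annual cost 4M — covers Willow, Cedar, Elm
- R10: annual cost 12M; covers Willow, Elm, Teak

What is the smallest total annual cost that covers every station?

This is a weighted set-cover instance.
The greedy cost-per-new-station heuristic would pick R8 and R9 for 11, but a cheaper cover exists.
Choose R9 and R3: together they cover Willow, Cedar, Maple, Elm, Teak — every station.
Total annual cost: 7 + 3 = 10.
No cover costs less than 10.

10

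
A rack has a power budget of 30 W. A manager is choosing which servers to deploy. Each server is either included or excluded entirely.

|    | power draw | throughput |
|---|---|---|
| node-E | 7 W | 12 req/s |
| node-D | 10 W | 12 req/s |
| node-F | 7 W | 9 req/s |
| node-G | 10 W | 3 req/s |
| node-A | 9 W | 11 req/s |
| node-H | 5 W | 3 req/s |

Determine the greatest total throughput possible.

node-E + node-D + node-A: power draw 7 + 10 + 9 = 26 ≤ 30, throughput 12 + 12 + 11 = 35.
node-E + node-F + node-A + node-H: power draw 7 + 7 + 9 + 5 = 28 ≤ 30, throughput 12 + 9 + 11 + 3 = 35.
node-E + node-D + node-F + node-H: power draw 7 + 10 + 7 + 5 = 29 ≤ 30, throughput 12 + 12 + 9 + 3 = 36.
Best is node-E, node-D, node-F, and node-H with total throughput 36.

36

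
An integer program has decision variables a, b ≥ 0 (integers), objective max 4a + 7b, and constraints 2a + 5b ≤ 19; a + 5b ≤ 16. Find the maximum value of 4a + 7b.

36

Relaxing integrality, the LP optimum is 38.00 at (a,b) = (9.5, 0), which is not an integer point.
(a,b)=(9,0): 2·9+5·0=18≤19, 1·9+5·0=9≤16, objective 36.
(a,b)=(8,0): 2·8+5·0=16≤19, 1·8+5·0=8≤16, objective 32.
The best lattice point is (9,0), giving 36.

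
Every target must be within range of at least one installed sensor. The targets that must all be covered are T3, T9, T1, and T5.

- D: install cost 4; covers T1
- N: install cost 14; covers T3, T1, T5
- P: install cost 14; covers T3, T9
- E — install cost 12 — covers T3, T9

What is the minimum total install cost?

This is a weighted set-cover instance.
Choose N and E: together they cover T3, T9, T1, T5 — every target.
Total install cost: 14 + 12 = 26.

26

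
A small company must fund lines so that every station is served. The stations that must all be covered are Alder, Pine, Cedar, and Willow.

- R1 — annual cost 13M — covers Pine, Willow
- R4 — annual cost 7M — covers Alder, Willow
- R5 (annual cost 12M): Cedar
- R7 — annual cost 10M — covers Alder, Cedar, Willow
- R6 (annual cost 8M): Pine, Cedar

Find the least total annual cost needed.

The greedy cost-per-new-station heuristic would pick R7 and R6 for 18, but a cheaper cover exists.
Choose R4 and R6: together they cover Alder, Pine, Cedar, Willow — every station.
Total annual cost: 7 + 8 = 15.
No cover costs less than 15.

15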